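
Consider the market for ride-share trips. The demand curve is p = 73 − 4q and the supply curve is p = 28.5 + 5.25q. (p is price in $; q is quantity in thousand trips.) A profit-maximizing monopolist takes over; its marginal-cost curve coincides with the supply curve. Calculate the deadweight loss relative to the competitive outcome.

$9.76 thousand

Competitive equilibrium: 73 − 4q = 28.5 + 5.25q → q* = 4.8108, p* = 53.7568.
Marginal revenue: MR = 73 − 8q. Set MR = MC: 73 − 8q = 28.5 + 5.25q → q_m = 3.3585.
Price p_m = 73 − 4·3.3585 = 59.566; MC(q_m) = 28.5 + 5.25·3.3585 = 46.1321.
Competitive q* = 4.8108, so Δq = 1.4523; wedge = 59.566 − 46.1321 = 13.4339.
The triangle = ½ × 1.4523 × 13.4339 = $9.76 thousand.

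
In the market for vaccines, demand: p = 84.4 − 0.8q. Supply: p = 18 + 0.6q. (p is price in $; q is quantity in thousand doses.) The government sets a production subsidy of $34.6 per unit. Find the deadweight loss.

$427.56 thousand

Competitive equilibrium: 84.4 − 0.8q = 18 + 0.6q → q* = 47.4286, p* = 46.4571.
The subsidy lowers effective supply by 34.6: p = 0.6q − 16.6.
New quantity: 84.4 − 0.8q = 0.6q − 16.6 → q' = 72.1429.
Overproduction Δq = 72.1429 − 47.4286 = 24.7143; wedge = subsidy = 34.6.
The triangle = ½ × 24.7143 × 34.6 = $427.56 thousand.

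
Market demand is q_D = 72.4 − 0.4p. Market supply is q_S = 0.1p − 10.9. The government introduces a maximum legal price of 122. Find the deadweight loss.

In inverse form: demand p = 181 − 2.5q, supply p = 109 + 10q.
Competitive equilibrium: 181 − 2.5q = 109 + 10q → q* = 5.76, p* = 166.6.
At the ceiling p = 122, quantity supplied = (122 − 109)/10 = 1.3.
Willingness to pay at q' = 1.3: 181 − 2.5·1.3 = 177.75.
Δq = 5.76 − 1.3 = 4.46; wedge = 177.75 − 122 = 55.75.
Welfare loss = ½ × 4.46 × 55.75 = 124.32.

124.32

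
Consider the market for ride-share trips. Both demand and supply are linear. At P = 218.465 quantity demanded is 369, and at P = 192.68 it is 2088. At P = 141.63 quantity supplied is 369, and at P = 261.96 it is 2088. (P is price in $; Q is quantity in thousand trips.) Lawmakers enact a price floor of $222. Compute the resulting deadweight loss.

Demand slope = (192.68 − 218.465)/(2088 − 369) = −0.015, so P = 224 − 0.015Q.
Supply slope = (261.96 − 141.63)/(2088 − 369) = 0.07, so P = 115.8 + 0.07Q.
Competitive equilibrium: 224 − 0.015Q = 115.8 + 0.07Q → Q* = 1272.94118, P* = 204.90588.
At the floor P = 222, quantity demanded = (224 − 222)/0.015 = 133.33333.
Sellers' marginal cost at Q' = 133.33333: 115.8 + 0.07·133.33333 = 125.13333.
ΔQ = 1272.94118 − 133.33333 = 1139.60785; wedge = 222 − 125.13333 = 96.86667.
Welfare loss = ½ × 1139.60785 × 96.86667 = $55195.01 thousand.

$55195.01 thousand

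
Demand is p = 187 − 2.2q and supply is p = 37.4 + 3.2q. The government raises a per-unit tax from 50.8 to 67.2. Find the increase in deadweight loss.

179.19

Competitive equilibrium: 187 − 2.2q = 37.4 + 3.2q → q* = 27.7037, p* = 126.0519.
For a per-unit tax t: Δq = t/5.4, so DWL = ½·t·(t/5.4) = t²/10.8.
At t = 50.8: DWL = 238.948. At t = 67.2: DWL = 418.133.
Increase = 418.133 − 238.948 = 179.19.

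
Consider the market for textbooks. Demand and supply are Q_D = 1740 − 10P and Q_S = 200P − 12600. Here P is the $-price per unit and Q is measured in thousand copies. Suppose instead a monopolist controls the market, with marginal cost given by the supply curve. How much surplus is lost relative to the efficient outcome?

In inverse form: demand P = 174 − 0.1Q, supply P = 63 + 0.005Q.
Competitive equilibrium: 174 − 0.1Q = 63 + 0.005Q → Q* = 1057.14286, P* = 68.28571.
Marginal revenue: MR = 174 − 0.2Q. Set MR = MC: 174 − 0.2Q = 63 + 0.005Q → Q_m = 541.46341.
Price P_m = 174 − 0.1·541.46341 = 119.85366; MC(Q_m) = 63 + 0.005·541.46341 = 65.70732.
Competitive Q* = 1057.14286, so ΔQ = 515.67945; wedge = 119.85366 − 65.70732 = 54.14634.
Deadweight loss = ½ × 515.67945 × 54.14634 = $13961.08 thousand.

$13961.08 thousand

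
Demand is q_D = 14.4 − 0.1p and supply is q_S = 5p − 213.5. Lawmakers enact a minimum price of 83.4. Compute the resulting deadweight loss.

76.44

In inverse form: demand p = 144 − 10q, supply p = 42.7 + 0.2q.
Competitive equilibrium: 144 − 10q = 42.7 + 0.2q → q* = 9.9314, p* = 44.6863.
At the floor p = 83.4, quantity demanded = (144 − 83.4)/10 = 6.06.
Sellers' marginal cost at q' = 6.06: 42.7 + 0.2·6.06 = 43.912.
Δq = 9.9314 − 6.06 = 3.8714; wedge = 83.4 − 43.912 = 39.488.
Welfare loss = ½ × 3.8714 × 39.488 = 76.44.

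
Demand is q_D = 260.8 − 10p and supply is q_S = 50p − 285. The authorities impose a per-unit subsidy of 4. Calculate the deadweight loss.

66.67

In inverse form: demand p = 26.08 − 0.1q, supply p = 5.7 + 0.02q.
Competitive equilibrium: 26.08 − 0.1q = 5.7 + 0.02q → q* = 169.8333, p* = 9.0967.
The subsidy lowers effective supply by 4: p = 1.7 + 0.02q.
New quantity: 26.08 − 0.1q = 1.7 + 0.02q → q' = 203.1667.
Overproduction Δq = 203.1667 − 169.8333 = 33.3334; wedge = subsidy = 4.
Deadweight loss = ½ × 33.3334 × 4 = 66.67.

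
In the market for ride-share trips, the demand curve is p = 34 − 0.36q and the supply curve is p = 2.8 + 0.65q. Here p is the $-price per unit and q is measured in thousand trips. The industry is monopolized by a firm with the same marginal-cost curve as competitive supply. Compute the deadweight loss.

Competitive equilibrium: 34 − 0.36q = 2.8 + 0.65q → q* = 30.8911, p* = 22.8792.
Marginal revenue: MR = 34 − 0.72q. Set MR = MC: 34 − 0.72q = 2.8 + 0.65q → q_m = 22.7737.
Price p_m = 34 − 0.36·22.7737 = 25.8015; MC(q_m) = 2.8 + 0.65·22.7737 = 17.6029.
Competitive q* = 30.8911, so Δq = 8.1174; wedge = 25.8015 − 17.6029 = 8.1986.
The triangle = ½ × 8.1174 × 8.1986 = $33.28 thousand.

$33.28 thousand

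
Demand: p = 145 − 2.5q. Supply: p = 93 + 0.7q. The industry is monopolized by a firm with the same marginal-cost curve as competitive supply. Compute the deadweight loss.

Competitive equilibrium: 145 − 2.5q = 93 + 0.7q → q* = 16.25, p* = 104.375.
Marginal revenue: MR = 145 − 5q. Set MR = MC: 145 − 5q = 93 + 0.7q → q_m = 9.1228.
Price p_m = 145 − 2.5·9.1228 = 122.193; MC(q_m) = 93 + 0.7·9.1228 = 99.386.
Competitive q* = 16.25, so Δq = 7.1272; wedge = 122.193 − 99.386 = 22.807.
DWL = ½ × 7.1272 × 22.807 = 81.28.

81.28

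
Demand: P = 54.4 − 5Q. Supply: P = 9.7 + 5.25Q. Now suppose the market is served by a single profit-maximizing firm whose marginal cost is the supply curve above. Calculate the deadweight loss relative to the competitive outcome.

10.48

Competitive equilibrium: 54.4 − 5Q = 9.7 + 5.25Q → Q* = 4.361, P* = 32.5951.
Marginal revenue: MR = 54.4 − 10Q. Set MR = MC: 54.4 − 10Q = 9.7 + 5.25Q → Q_m = 2.9311.
Price P_m = 54.4 − 5·2.9311 = 39.7445; MC(Q_m) = 9.7 + 5.25·2.9311 = 25.0883.
Competitive Q* = 4.361, so ΔQ = 1.4299; wedge = 39.7445 − 25.0883 = 14.6562.
Deadweight loss = ½ × 1.4299 × 14.6562 = 10.48.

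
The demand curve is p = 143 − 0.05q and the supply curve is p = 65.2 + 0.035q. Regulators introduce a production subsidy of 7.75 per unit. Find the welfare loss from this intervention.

353.31

Competitive equilibrium: 143 − 0.05q = 65.2 + 0.035q → q* = 915.2941, p* = 97.2353.
The subsidy lowers effective supply by 7.75: p = 57.45 + 0.035q.
New quantity: 143 − 0.05q = 57.45 + 0.035q → q' = 1006.4706.
Overproduction Δq = 1006.4706 − 915.2941 = 91.1765; wedge = subsidy = 7.75.
DWL = ½ × 91.1765 × 7.75 = 353.31.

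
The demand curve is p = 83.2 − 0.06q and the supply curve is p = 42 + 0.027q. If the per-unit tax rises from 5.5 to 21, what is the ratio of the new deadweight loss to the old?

Competitive equilibrium: 83.2 − 0.06q = 42 + 0.027q → q* = 473.5632, p* = 54.7862.
For a per-unit tax t: Δq = t/0.087, so DWL = ½·t·(t/0.087) = t²/0.174.
At t = 5.5: DWL = 173.851. At t = 21: DWL = 2534.483.
Ratio = (21/5.5)² = 14.579.

14.579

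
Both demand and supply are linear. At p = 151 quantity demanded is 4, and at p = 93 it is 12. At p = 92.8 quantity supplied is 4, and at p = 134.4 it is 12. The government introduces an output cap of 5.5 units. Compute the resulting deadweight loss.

Demand slope = (93 − 151)/(12 − 4) = −7.25, so p = 180 − 7.25q.
Supply slope = (134.4 − 92.8)/(12 − 4) = 5.2, so p = 72 + 5.2q.
Competitive equilibrium: 180 − 7.25q = 72 + 5.2q → q* = 8.6747, p* = 117.1084.
At q = 5.5: demand price = 180 − 7.25·5.5 = 140.125; supply price = 72 + 5.2·5.5 = 100.6.
Δq = 8.6747 − 5.5 = 3.1747; wedge = 140.125 − 100.6 = 39.525.
The triangle = ½ × 3.1747 × 39.525 = 62.74.

62.74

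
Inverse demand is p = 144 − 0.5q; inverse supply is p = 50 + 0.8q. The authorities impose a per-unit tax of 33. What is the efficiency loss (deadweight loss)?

Competitive equilibrium: 144 − 0.5q = 50 + 0.8q → q* = 72.3077, p* = 107.8462.
With the tax, the buyer price exceeds the seller price by 33: (144 − 0.5q) − (50 + 0.8q) = 33 → q' = 46.9231.
Δq = 72.3077 − 46.9231 = 25.3846; the wedge equals the tax, 33.
Deadweight loss = ½ × 25.3846 × 33 = 418.85.

418.85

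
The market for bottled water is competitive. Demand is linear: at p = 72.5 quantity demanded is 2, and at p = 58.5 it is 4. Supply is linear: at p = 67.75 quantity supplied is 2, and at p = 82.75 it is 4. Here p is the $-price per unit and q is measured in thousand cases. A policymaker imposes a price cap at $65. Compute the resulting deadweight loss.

$3.49 thousand

Demand slope = (58.5 − 72.5)/(4 − 2) = −7, so p = 86.5 − 7q.
Supply slope = (82.75 − 67.75)/(4 − 2) = 7.5, so p = 52.75 + 7.5q.
Competitive equilibrium: 86.5 − 7q = 52.75 + 7.5q → q* = 2.3276, p* = 70.2069.
At the ceiling p = 65, quantity supplied = (65 − 52.75)/7.5 = 1.6333.
Willingness to pay at q' = 1.6333: 86.5 − 7·1.6333 = 75.0669.
Δq = 2.3276 − 1.6333 = 0.6943; wedge = 75.0669 − 65 = 10.0669.
The triangle = ½ × 0.6943 × 10.0669 = $3.49 thousand.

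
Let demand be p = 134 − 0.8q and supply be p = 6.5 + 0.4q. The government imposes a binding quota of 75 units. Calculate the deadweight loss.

Competitive equilibrium: 134 − 0.8q = 6.5 + 0.4q → q* = 106.25, p* = 49.
At q = 75: demand price = 134 − 0.8·75 = 74; supply price = 6.5 + 0.4·75 = 36.5.
Δq = 106.25 − 75 = 31.25; wedge = 74 − 36.5 = 37.5.
The triangle = ½ × 31.25 × 37.5 = 585.94.

585.94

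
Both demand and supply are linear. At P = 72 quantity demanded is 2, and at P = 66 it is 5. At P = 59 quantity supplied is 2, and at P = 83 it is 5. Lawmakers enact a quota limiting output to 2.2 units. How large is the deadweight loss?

Demand slope = (66 − 72)/(5 − 2) = −2, so P = 76 − 2Q.
Supply slope = (83 − 59)/(5 − 2) = 8, so P = 43 + 8Q.
Competitive equilibrium: 76 − 2Q = 43 + 8Q → Q* = 3.3, P* = 69.4.
At Q = 2.2: demand price = 76 − 2·2.2 = 71.6; supply price = 43 + 8·2.2 = 60.6.
ΔQ = 3.3 − 2.2 = 1.1; wedge = 71.6 − 60.6 = 11.
Welfare loss = ½ × 1.1 × 11 = 6.05.

6.05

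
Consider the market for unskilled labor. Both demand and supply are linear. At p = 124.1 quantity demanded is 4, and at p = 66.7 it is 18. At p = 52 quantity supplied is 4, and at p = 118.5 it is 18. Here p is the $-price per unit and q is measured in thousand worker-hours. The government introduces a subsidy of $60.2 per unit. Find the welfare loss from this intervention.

Demand slope = (66.7 − 124.1)/(18 − 4) = −4.1, so p = 140.5 − 4.1q.
Supply slope = (118.5 − 52)/(18 − 4) = 4.75, so p = 33 + 4.75q.
Competitive equilibrium: 140.5 − 4.1q = 33 + 4.75q → q* = 12.1469, p* = 90.6977.
The subsidy lowers effective supply by 60.2: p = 4.75q − 27.2.
New quantity: 140.5 − 4.1q = 4.75q − 27.2 → q' = 18.9492.
Overproduction Δq = 18.9492 − 12.1469 = 6.8023; wedge = subsidy = 60.2.
Deadweight loss = ½ × 6.8023 × 60.2 = $204.75 thousand.

$204.75 thousand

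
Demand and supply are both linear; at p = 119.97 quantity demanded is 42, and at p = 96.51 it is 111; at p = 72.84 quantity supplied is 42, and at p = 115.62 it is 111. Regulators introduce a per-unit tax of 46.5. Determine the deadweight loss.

1126.17

Demand slope = (96.51 − 119.97)/(111 − 42) = −0.34, so p = 134.25 − 0.34q.
Supply slope = (115.62 − 72.84)/(111 − 42) = 0.62, so p = 46.8 + 0.62q.
Competitive equilibrium: 134.25 − 0.34q = 46.8 + 0.62q → q* = 91.0938, p* = 103.2781.
With the tax, the buyer price exceeds the seller price by 46.5: (134.25 − 0.34q) − (46.8 + 0.62q) = 46.5 → q' = 42.6563.
Δq = 91.0938 − 42.6563 = 48.4375; the wedge equals the tax, 46.5.
Welfare loss = ½ × 48.4375 × 46.5 = 1126.17.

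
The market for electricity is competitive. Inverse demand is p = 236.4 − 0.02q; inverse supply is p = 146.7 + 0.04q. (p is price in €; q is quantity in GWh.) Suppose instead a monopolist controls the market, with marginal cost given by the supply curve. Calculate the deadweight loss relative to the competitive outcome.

€4190.67

Competitive equilibrium: 236.4 − 0.02q = 146.7 + 0.04q → q* = 1495, p* = 206.5.
Marginal revenue: MR = 236.4 − 0.04q. Set MR = MC: 236.4 − 0.04q = 146.7 + 0.04q → q_m = 1121.25.
Price p_m = 236.4 − 0.02·1121.25 = 213.975; MC(q_m) = 146.7 + 0.04·1121.25 = 191.55.
Competitive q* = 1495, so Δq = 373.75; wedge = 213.975 − 191.55 = 22.425.
Welfare loss = ½ × 373.75 × 22.425 = €4190.67.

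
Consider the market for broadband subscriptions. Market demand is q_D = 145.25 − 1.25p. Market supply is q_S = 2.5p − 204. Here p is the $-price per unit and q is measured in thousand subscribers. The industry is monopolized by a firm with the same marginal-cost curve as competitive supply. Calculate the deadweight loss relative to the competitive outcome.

In inverse form: demand p = 116.2 − 0.8q, supply p = 81.6 + 0.4q.
Competitive equilibrium: 116.2 − 0.8q = 81.6 + 0.4q → q* = 28.8333, p* = 93.1333.
Marginal revenue: MR = 116.2 − 1.6q. Set MR = MC: 116.2 − 1.6q = 81.6 + 0.4q → q_m = 17.3.
Price p_m = 116.2 − 0.8·17.3 = 102.36; MC(q_m) = 81.6 + 0.4·17.3 = 88.52.
Competitive q* = 28.8333, so Δq = 11.5333; wedge = 102.36 − 88.52 = 13.84.
The triangle = ½ × 11.5333 × 13.84 = $79.81 thousand.

$79.81 thousand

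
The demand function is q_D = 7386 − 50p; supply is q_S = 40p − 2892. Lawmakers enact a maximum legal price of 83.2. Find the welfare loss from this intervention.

In inverse form: demand p = 147.72 − 0.02q, supply p = 72.3 + 0.025q.
Competitive equilibrium: 147.72 − 0.02q = 72.3 + 0.025q → q* = 1676, p* = 114.2.
At the ceiling p = 83.2, quantity supplied = (83.2 − 72.3)/0.025 = 436.
Willingness to pay at q' = 436: 147.72 − 0.02·436 = 139.
Δq = 1676 − 436 = 1240; wedge = 139 − 83.2 = 55.8.
Deadweight loss = ½ × 1240 × 55.8 = 34596.

34596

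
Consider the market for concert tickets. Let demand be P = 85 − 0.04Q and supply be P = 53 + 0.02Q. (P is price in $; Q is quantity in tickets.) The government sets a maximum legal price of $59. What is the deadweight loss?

Competitive equilibrium: 85 − 0.04Q = 53 + 0.02Q → Q* = 533.3333, P* = 63.6667.
At the ceiling P = 59, quantity supplied = (59 − 53)/0.02 = 300.
Willingness to pay at Q' = 300: 85 − 0.04·300 = 73.
ΔQ = 533.3333 − 300 = 233.3333; wedge = 73 − 59 = 14.
Welfare loss = ½ × 233.3333 × 14 = $1633.33.

$1633.33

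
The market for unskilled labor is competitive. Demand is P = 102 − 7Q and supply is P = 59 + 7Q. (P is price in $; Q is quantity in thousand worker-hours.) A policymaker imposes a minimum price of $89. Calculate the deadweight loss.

$10.32 thousand

Competitive equilibrium: 102 − 7Q = 59 + 7Q → Q* = 3.0714, P* = 80.5.
At the floor P = 89, quantity demanded = (102 − 89)/7 = 1.8571.
Sellers' marginal cost at Q' = 1.8571: 59 + 7·1.8571 = 71.9997.
ΔQ = 3.0714 − 1.8571 = 1.2143; wedge = 89 − 71.9997 = 17.0003.
The triangle = ½ × 1.2143 × 17.0003 = $10.32 thousand.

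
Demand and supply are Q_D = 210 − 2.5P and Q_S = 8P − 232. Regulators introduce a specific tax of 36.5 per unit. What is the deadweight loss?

1268.81

In inverse form: demand P = 84 − 0.4Q, supply P = 29 + 0.125Q.
Competitive equilibrium: 84 − 0.4Q = 29 + 0.125Q → Q* = 104.7619, P* = 42.0952.
With the tax, the buyer price exceeds the seller price by 36.5: (84 − 0.4Q) − (29 + 0.125Q) = 36.5 → Q' = 35.2381.
ΔQ = 104.7619 − 35.2381 = 69.5238; the wedge equals the tax, 36.5.
DWL = ½ × 69.5238 × 36.5 = 1268.81.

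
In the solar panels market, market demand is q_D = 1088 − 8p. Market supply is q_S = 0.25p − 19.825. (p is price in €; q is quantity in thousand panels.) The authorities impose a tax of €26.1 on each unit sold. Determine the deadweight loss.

€82.57 thousand

In inverse form: demand p = 136 − 0.125q, supply p = 79.3 + 4q.
Competitive equilibrium: 136 − 0.125q = 79.3 + 4q → q* = 13.7455, p* = 134.2818.
With the tax, the buyer price exceeds the seller price by 26.1: (136 − 0.125q) − (79.3 + 4q) = 26.1 → q' = 7.4182.
Δq = 13.7455 − 7.4182 = 6.3273; the wedge equals the tax, 26.1.
Welfare loss = ½ × 6.3273 × 26.1 = €82.57 thousand.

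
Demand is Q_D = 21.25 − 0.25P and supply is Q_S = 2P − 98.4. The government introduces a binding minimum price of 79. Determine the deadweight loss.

In inverse form: demand P = 85 − 4Q, supply P = 49.2 + 0.5Q.
Competitive equilibrium: 85 − 4Q = 49.2 + 0.5Q → Q* = 7.9556, P* = 53.1778.
At the floor P = 79, quantity demanded = (85 − 79)/4 = 1.5.
Sellers' marginal cost at Q' = 1.5: 49.2 + 0.5·1.5 = 49.95.
ΔQ = 7.9556 − 1.5 = 6.4556; wedge = 79 − 49.95 = 29.05.
The triangle = ½ × 6.4556 × 29.05 = 93.77.

93.77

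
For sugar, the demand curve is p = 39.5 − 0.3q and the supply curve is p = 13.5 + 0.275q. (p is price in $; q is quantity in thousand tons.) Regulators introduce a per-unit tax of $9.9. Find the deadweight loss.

$85.23 thousand

Competitive equilibrium: 39.5 − 0.3q = 13.5 + 0.275q → q* = 45.2174, p* = 25.9348.
With the tax, the buyer price exceeds the seller price by 9.9: (39.5 − 0.3q) − (13.5 + 0.275q) = 9.9 → q' = 28.
Δq = 45.2174 − 28 = 17.2174; the wedge equals the tax, 9.9.
Deadweight loss = ½ × 17.2174 × 9.9 = $85.23 thousand.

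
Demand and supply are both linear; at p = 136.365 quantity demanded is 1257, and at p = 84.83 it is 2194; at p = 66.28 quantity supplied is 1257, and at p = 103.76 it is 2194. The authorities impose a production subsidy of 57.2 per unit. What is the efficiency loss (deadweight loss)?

17220.21

Demand slope = (84.83 − 136.365)/(2194 − 1257) = −0.055, so p = 205.5 − 0.055q.
Supply slope = (103.76 − 66.28)/(2194 − 1257) = 0.04, so p = 16 + 0.04q.
Competitive equilibrium: 205.5 − 0.055q = 16 + 0.04q → q* = 1994.7368, p* = 95.7895.
The subsidy lowers effective supply by 57.2: p = 0.04q − 41.2.
New quantity: 205.5 − 0.055q = 0.04q − 41.2 → q' = 2596.8421.
Overproduction Δq = 2596.8421 − 1994.7368 = 602.1053; wedge = subsidy = 57.2.
The triangle = ½ × 602.1053 × 57.2 = 17220.21.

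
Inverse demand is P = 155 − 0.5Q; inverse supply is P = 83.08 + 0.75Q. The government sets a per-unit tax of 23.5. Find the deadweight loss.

Competitive equilibrium: 155 − 0.5Q = 83.08 + 0.75Q → Q* = 57.536, P* = 126.232.
With the tax, the buyer price exceeds the seller price by 23.5: (155 − 0.5Q) − (83.08 + 0.75Q) = 23.5 → Q' = 38.736.
ΔQ = 57.536 − 38.736 = 18.8; the wedge equals the tax, 23.5.
The triangle = ½ × 18.8 × 23.5 = 220.90.

220.90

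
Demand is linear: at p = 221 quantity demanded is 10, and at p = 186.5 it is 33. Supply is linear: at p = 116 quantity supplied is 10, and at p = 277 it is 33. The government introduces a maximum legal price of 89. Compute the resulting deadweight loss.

Demand slope = (186.5 − 221)/(33 − 10) = −1.5, so p = 236 − 1.5q.
Supply slope = (277 − 116)/(33 − 10) = 7, so p = 46 + 7q.
Competitive equilibrium: 236 − 1.5q = 46 + 7q → q* = 22.35294, p* = 202.47059.
At the ceiling p = 89, quantity supplied = (89 − 46)/7 = 6.14286.
Willingness to pay at q' = 6.14286: 236 − 1.5·6.14286 = 226.78571.
Δq = 22.35294 − 6.14286 = 16.21008; wedge = 226.78571 − 89 = 137.78571.
Welfare loss = ½ × 16.21008 × 137.78571 = 1116.76.

1116.76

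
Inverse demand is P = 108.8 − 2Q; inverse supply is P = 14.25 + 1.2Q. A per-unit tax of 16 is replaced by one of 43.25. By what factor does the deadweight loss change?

Competitive equilibrium: 108.8 − 2Q = 14.25 + 1.2Q → Q* = 29.5469, P* = 49.7063.
For a per-unit tax t: ΔQ = t/3.2, so DWL = ½·t·(t/3.2) = t²/6.4.
At t = 16: DWL = 40. At t = 43.25: DWL = 292.275.
Ratio = (43.25/16)² = 7.307.

7.307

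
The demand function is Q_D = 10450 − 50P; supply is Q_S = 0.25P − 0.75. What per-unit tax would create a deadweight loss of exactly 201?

In inverse form: demand P = 209 − 0.02Q, supply P = 3 + 4Q.
Competitive equilibrium: 209 − 0.02Q = 3 + 4Q → Q* = 51.2438, P* = 207.9751.
A tax t gives ΔQ = t/4.02 and wedge t, so DWL = t²/8.04.
t²/8.04 = 201 → t² = 1616.04 → t = 40.2.

40.2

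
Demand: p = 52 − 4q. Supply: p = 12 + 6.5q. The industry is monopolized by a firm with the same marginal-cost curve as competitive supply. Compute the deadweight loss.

Competitive equilibrium: 52 − 4q = 12 + 6.5q → q* = 3.8095, p* = 36.7619.
Marginal revenue: MR = 52 − 8q. Set MR = MC: 52 − 8q = 12 + 6.5q → q_m = 2.7586.
Price p_m = 52 − 4·2.7586 = 40.9656; MC(q_m) = 12 + 6.5·2.7586 = 29.9309.
Competitive q* = 3.8095, so Δq = 1.0509; wedge = 40.9656 − 29.9309 = 11.0347.
The triangle = ½ × 1.0509 × 11.0347 = 5.80.

5.80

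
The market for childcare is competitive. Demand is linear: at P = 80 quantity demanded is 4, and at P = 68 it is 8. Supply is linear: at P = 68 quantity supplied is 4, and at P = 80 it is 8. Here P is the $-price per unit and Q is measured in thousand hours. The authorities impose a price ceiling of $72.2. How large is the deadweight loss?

$1.08 thousand

Demand slope = (68 − 80)/(8 − 4) = −3, so P = 92 − 3Q.
Supply slope = (80 − 68)/(8 − 4) = 3, so P = 56 + 3Q.
Competitive equilibrium: 92 − 3Q = 56 + 3Q → Q* = 6, P* = 74.
At the ceiling P = 72.2, quantity supplied = (72.2 − 56)/3 = 5.4.
Willingness to pay at Q' = 5.4: 92 − 3·5.4 = 75.8.
ΔQ = 6 − 5.4 = 0.6; wedge = 75.8 − 72.2 = 3.6.
Deadweight loss = ½ × 0.6 × 3.6 = $1.08 thousand.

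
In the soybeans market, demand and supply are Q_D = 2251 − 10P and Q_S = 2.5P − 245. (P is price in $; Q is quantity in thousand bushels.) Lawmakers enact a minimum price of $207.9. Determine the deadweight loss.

In inverse form: demand P = 225.1 − 0.1Q, supply P = 98 + 0.4Q.
Competitive equilibrium: 225.1 − 0.1Q = 98 + 0.4Q → Q* = 254.2, P* = 199.68.
At the floor P = 207.9, quantity demanded = (225.1 − 207.9)/0.1 = 172.
Sellers' marginal cost at Q' = 172: 98 + 0.4·172 = 166.8.
ΔQ = 254.2 − 172 = 82.2; wedge = 207.9 − 166.8 = 41.1.
DWL = ½ × 82.2 × 41.1 = $1689.21 thousand.

$1689.21 thousand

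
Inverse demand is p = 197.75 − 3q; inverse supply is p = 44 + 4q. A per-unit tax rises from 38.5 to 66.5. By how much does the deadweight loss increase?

Competitive equilibrium: 197.75 − 3q = 44 + 4q → q* = 21.9643, p* = 131.8571.
For a per-unit tax t: Δq = t/7, so DWL = ½·t·(t/7) = t²/14.
At t = 38.5: DWL = 105.875. At t = 66.5: DWL = 315.875.
Increase = 315.875 − 105.875 = 210.

210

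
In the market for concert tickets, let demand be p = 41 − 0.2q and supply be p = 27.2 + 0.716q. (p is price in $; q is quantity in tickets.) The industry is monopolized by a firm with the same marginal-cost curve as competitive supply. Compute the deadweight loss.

Competitive equilibrium: 41 − 0.2q = 27.2 + 0.716q → q* = 15.0655, p* = 37.9869.
Marginal revenue: MR = 41 − 0.4q. Set MR = MC: 41 − 0.4q = 27.2 + 0.716q → q_m = 12.3656.
Price p_m = 41 − 0.2·12.3656 = 38.5269; MC(q_m) = 27.2 + 0.716·12.3656 = 36.0538.
Competitive q* = 15.0655, so Δq = 2.6999; wedge = 38.5269 − 36.0538 = 2.4731.
Welfare loss = ½ × 2.6999 × 2.4731 = $3.34.

$3.34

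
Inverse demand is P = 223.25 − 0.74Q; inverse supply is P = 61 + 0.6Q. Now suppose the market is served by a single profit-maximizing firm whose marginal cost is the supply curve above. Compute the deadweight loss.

Competitive equilibrium: 223.25 − 0.74Q = 61 + 0.6Q → Q* = 121.0821, P* = 133.6493.
Marginal revenue: MR = 223.25 − 1.48Q. Set MR = MC: 223.25 − 1.48Q = 61 + 0.6Q → Q_m = 78.0048.
Price P_m = 223.25 − 0.74·78.0048 = 165.5264; MC(Q_m) = 61 + 0.6·78.0048 = 107.8029.
Competitive Q* = 121.0821, so ΔQ = 43.0773; wedge = 165.5264 − 107.8029 = 57.7235.
Deadweight loss = ½ × 43.0773 × 57.7235 = 1243.29.

1243.29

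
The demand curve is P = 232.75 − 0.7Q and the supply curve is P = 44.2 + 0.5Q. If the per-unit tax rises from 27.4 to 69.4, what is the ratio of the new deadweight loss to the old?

Competitive equilibrium: 232.75 − 0.7Q = 44.2 + 0.5Q → Q* = 157.125, P* = 122.7625.
For a per-unit tax t: ΔQ = t/1.2, so DWL = ½·t·(t/1.2) = t²/2.4.
At t = 27.4: DWL = 312.817. At t = 69.4: DWL = 2006.817.
Ratio = (69.4/27.4)² = 6.415.

6.415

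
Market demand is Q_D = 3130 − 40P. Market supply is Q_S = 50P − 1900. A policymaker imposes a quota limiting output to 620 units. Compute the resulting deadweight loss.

1694.69

In inverse form: demand P = 78.25 − 0.025Q, supply P = 38 + 0.02Q.
Competitive equilibrium: 78.25 − 0.025Q = 38 + 0.02Q → Q* = 894.4444, P* = 55.8889.
At Q = 620: demand price = 78.25 − 0.025·620 = 62.75; supply price = 38 + 0.02·620 = 50.4.
ΔQ = 894.4444 − 620 = 274.4444; wedge = 62.75 − 50.4 = 12.35.
Deadweight loss = ½ × 274.4444 × 12.35 = 1694.69.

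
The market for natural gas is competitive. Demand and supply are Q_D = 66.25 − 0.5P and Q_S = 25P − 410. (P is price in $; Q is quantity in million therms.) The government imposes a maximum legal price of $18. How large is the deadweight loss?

$291.73 million

In inverse form: demand P = 132.5 − 2Q, supply P = 16.4 + 0.04Q.
Competitive equilibrium: 132.5 − 2Q = 16.4 + 0.04Q → Q* = 56.9118, P* = 18.6765.
At the ceiling P = 18, quantity supplied = (18 − 16.4)/0.04 = 40.
Willingness to pay at Q' = 40: 132.5 − 2·40 = 52.5.
ΔQ = 56.9118 − 40 = 16.9118; wedge = 52.5 − 18 = 34.5.
The triangle = ½ × 16.9118 × 34.5 = $291.73 million.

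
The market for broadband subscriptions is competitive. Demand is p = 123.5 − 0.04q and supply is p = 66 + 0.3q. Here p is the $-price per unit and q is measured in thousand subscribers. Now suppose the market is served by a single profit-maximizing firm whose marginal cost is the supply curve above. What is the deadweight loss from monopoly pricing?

$53.87 thousand

Competitive equilibrium: 123.5 − 0.04q = 66 + 0.3q → q* = 169.1176, p* = 116.7353.
Marginal revenue: MR = 123.5 − 0.08q. Set MR = MC: 123.5 − 0.08q = 66 + 0.3q → q_m = 151.3158.
Price p_m = 123.5 − 0.04·151.3158 = 117.4474; MC(q_m) = 66 + 0.3·151.3158 = 111.3947.
Competitive q* = 169.1176, so Δq = 17.8018; wedge = 117.4474 − 111.3947 = 6.0527.
DWL = ½ × 17.8018 × 6.0527 = $53.87 thousand.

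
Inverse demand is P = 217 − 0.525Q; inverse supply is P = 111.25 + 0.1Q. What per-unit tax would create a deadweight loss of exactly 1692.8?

46

Competitive equilibrium: 217 − 0.525Q = 111.25 + 0.1Q → Q* = 169.2, P* = 128.17.
A tax t gives ΔQ = t/0.625 and wedge t, so DWL = t²/1.25.
t²/1.25 = 1692.8 → t² = 2116 → t = 46.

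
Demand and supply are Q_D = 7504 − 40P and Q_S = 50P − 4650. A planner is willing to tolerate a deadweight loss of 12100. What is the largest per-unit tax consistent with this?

33

In inverse form: demand P = 187.6 − 0.025Q, supply P = 93 + 0.02Q.
Competitive equilibrium: 187.6 − 0.025Q = 93 + 0.02Q → Q* = 2102.2222, P* = 135.0444.
A tax t gives ΔQ = t/0.045 and wedge t, so DWL = t²/0.09.
t²/0.09 = 12100 → t² = 1089 → t = 33.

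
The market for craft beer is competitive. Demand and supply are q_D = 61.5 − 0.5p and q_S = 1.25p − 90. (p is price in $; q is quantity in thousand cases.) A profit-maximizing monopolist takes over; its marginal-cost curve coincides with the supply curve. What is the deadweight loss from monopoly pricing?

In inverse form: demand p = 123 − 2q, supply p = 72 + 0.8q.
Competitive equilibrium: 123 − 2q = 72 + 0.8q → q* = 18.2143, p* = 86.5714.
Marginal revenue: MR = 123 − 4q. Set MR = MC: 123 − 4q = 72 + 0.8q → q_m = 10.625.
Price p_m = 123 − 2·10.625 = 101.75; MC(q_m) = 72 + 0.8·10.625 = 80.5.
Competitive q* = 18.2143, so Δq = 7.5893; wedge = 101.75 − 80.5 = 21.25.
DWL = ½ × 7.5893 × 21.25 = $80.64 thousand.

$80.64 thousand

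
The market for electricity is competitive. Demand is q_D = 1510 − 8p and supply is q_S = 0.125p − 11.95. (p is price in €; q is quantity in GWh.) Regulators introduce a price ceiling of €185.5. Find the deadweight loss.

In inverse form: demand p = 188.75 − 0.125q, supply p = 95.6 + 8q.
Competitive equilibrium: 188.75 − 0.125q = 95.6 + 8q → q* = 11.4646, p* = 187.3169.
At the ceiling p = 185.5, quantity supplied = (185.5 − 95.6)/8 = 11.2375.
Willingness to pay at q' = 11.2375: 188.75 − 0.125·11.2375 = 187.3453.
Δq = 11.4646 − 11.2375 = 0.2271; wedge = 187.3453 − 185.5 = 1.8453.
DWL = ½ × 0.2271 × 1.8453 = €0.21.

€0.21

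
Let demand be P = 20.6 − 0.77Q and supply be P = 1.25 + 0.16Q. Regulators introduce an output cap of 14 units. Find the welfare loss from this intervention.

21.54

Competitive equilibrium: 20.6 − 0.77Q = 1.25 + 0.16Q → Q* = 20.8065, P* = 4.579.
At Q = 14: demand price = 20.6 − 0.77·14 = 9.82; supply price = 1.25 + 0.16·14 = 3.49.
ΔQ = 20.8065 − 14 = 6.8065; wedge = 9.82 − 3.49 = 6.33.
DWL = ½ × 6.8065 × 6.33 = 21.54.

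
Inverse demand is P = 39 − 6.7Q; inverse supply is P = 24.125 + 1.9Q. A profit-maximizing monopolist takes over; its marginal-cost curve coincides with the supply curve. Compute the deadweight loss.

2.47

Competitive equilibrium: 39 − 6.7Q = 24.125 + 1.9Q → Q* = 1.7297, P* = 27.4113.
Marginal revenue: MR = 39 − 13.4Q. Set MR = MC: 39 − 13.4Q = 24.125 + 1.9Q → Q_m = 0.9722.
Price P_m = 39 − 6.7·0.9722 = 32.4863; MC(Q_m) = 24.125 + 1.9·0.9722 = 25.9722.
Competitive Q* = 1.7297, so ΔQ = 0.7575; wedge = 32.4863 − 25.9722 = 6.5141.
Welfare loss = ½ × 0.7575 × 6.5141 = 2.47.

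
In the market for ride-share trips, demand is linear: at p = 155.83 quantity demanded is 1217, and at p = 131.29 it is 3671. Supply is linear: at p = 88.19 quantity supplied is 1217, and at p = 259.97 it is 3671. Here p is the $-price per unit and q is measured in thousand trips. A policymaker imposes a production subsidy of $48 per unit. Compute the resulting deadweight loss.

Demand slope = (131.29 − 155.83)/(3671 − 1217) = −0.01, so p = 168 − 0.01q.
Supply slope = (259.97 − 88.19)/(3671 − 1217) = 0.07, so p = 3 + 0.07q.
Competitive equilibrium: 168 − 0.01q = 3 + 0.07q → q* = 2062.5, p* = 147.375.
The subsidy lowers effective supply by 48: p = 0.07q − 45.
New quantity: 168 − 0.01q = 0.07q − 45 → q' = 2662.5.
Overproduction Δq = 2662.5 − 2062.5 = 600; wedge = subsidy = 48.
Welfare loss = ½ × 600 × 48 = $14400 thousand.

$14400 thousand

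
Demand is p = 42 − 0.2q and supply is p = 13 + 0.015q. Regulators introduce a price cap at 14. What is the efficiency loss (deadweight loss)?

500.26

Competitive equilibrium: 42 − 0.2q = 13 + 0.015q → q* = 134.8837, p* = 15.0233.
At the ceiling p = 14, quantity supplied = (14 − 13)/0.015 = 66.6667.
Willingness to pay at q' = 66.6667: 42 − 0.2·66.6667 = 28.6667.
Δq = 134.8837 − 66.6667 = 68.217; wedge = 28.6667 − 14 = 14.6667.
DWL = ½ × 68.217 × 14.6667 = 500.26.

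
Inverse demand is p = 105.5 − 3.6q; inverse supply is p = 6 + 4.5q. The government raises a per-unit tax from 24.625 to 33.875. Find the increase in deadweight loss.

Competitive equilibrium: 105.5 − 3.6q = 6 + 4.5q → q* = 12.284, p* = 61.2778.
For a per-unit tax t: Δq = t/8.1, so DWL = ½·t·(t/8.1) = t²/16.2.
At t = 24.625: DWL = 37.432. At t = 33.875: DWL = 70.834.
Increase = 70.834 − 37.432 = 33.40.

33.40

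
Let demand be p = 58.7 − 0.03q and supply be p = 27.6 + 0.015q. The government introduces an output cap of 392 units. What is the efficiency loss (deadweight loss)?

2013.02

Competitive equilibrium: 58.7 − 0.03q = 27.6 + 0.015q → q* = 691.1111, p* = 37.9667.
At q = 392: demand price = 58.7 − 0.03·392 = 46.94; supply price = 27.6 + 0.015·392 = 33.48.
Δq = 691.1111 − 392 = 299.1111; wedge = 46.94 − 33.48 = 13.46.
DWL = ½ × 299.1111 × 13.46 = 2013.02.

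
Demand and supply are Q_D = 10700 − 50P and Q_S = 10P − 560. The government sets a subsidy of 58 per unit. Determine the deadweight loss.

In inverse form: demand P = 214 − 0.02Q, supply P = 56 + 0.1Q.
Competitive equilibrium: 214 − 0.02Q = 56 + 0.1Q → Q* = 1316.6667, P* = 187.6667.
The subsidy lowers effective supply by 58: P = 0.1Q − 2.
New quantity: 214 − 0.02Q = 0.1Q − 2 → Q' = 1800.
Overproduction ΔQ = 1800 − 1316.6667 = 483.3333; wedge = subsidy = 58.
The triangle = ½ × 483.3333 × 58 = 14016.67.

14016.67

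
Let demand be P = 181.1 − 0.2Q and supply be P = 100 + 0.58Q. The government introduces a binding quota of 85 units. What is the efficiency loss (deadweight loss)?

140.41

Competitive equilibrium: 181.1 − 0.2Q = 100 + 0.58Q → Q* = 103.9744, P* = 160.3051.
At Q = 85: demand price = 181.1 − 0.2·85 = 164.1; supply price = 100 + 0.58·85 = 149.3.
ΔQ = 103.9744 − 85 = 18.9744; wedge = 164.1 − 149.3 = 14.8.
The triangle = ½ × 18.9744 × 14.8 = 140.41.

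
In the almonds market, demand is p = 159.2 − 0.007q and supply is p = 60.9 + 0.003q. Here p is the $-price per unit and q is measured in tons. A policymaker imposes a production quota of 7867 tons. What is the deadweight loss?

$19266.845

Competitive equilibrium: 159.2 − 0.007q = 60.9 + 0.003q → q* = 9830, p* = 90.39.
At q = 7867: demand price = 159.2 − 0.007·7867 = 104.131; supply price = 60.9 + 0.003·7867 = 84.501.
Δq = 9830 − 7867 = 1963; wedge = 104.131 − 84.501 = 19.63.
DWL = ½ × 1963 × 19.63 = $19266.845.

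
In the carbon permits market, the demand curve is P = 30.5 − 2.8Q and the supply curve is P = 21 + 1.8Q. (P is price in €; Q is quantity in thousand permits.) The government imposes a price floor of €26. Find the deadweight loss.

€0.48 thousand

Competitive equilibrium: 30.5 − 2.8Q = 21 + 1.8Q → Q* = 2.0652, P* = 24.7174.
At the floor P = 26, quantity demanded = (30.5 − 26)/2.8 = 1.6071.
Sellers' marginal cost at Q' = 1.6071: 21 + 1.8·1.6071 = 23.8928.
ΔQ = 2.0652 − 1.6071 = 0.4581; wedge = 26 − 23.8928 = 2.1072.
The triangle = ½ × 0.4581 × 2.1072 = €0.48 thousand.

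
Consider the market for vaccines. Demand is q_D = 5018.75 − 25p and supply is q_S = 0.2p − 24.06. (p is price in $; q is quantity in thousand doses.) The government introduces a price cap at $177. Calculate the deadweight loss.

$53.84 thousand

In inverse form: demand p = 200.75 − 0.04q, supply p = 120.3 + 5q.
Competitive equilibrium: 200.75 − 0.04q = 120.3 + 5q → q* = 15.9623, p* = 200.1115.
At the ceiling p = 177, quantity supplied = (177 − 120.3)/5 = 11.34.
Willingness to pay at q' = 11.34: 200.75 − 0.04·11.34 = 200.2964.
Δq = 15.9623 − 11.34 = 4.6223; wedge = 200.2964 − 177 = 23.2964.
Deadweight loss = ½ × 4.6223 × 23.2964 = $53.84 thousand.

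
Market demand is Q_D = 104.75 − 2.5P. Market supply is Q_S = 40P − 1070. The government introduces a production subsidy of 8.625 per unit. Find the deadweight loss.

87.52

In inverse form: demand P = 41.9 − 0.4Q, supply P = 26.75 + 0.025Q.
Competitive equilibrium: 41.9 − 0.4Q = 26.75 + 0.025Q → Q* = 35.6471, P* = 27.6412.
The subsidy lowers effective supply by 8.625: P = 18.125 + 0.025Q.
New quantity: 41.9 − 0.4Q = 18.125 + 0.025Q → Q' = 55.9412.
Overproduction ΔQ = 55.9412 − 35.6471 = 20.2941; wedge = subsidy = 8.625.
Welfare loss = ½ × 20.2941 × 8.625 = 87.52.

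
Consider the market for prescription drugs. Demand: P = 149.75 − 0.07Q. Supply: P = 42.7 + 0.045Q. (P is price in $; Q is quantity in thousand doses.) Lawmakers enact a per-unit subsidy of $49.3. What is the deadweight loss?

Competitive equilibrium: 149.75 − 0.07Q = 42.7 + 0.045Q → Q* = 930.8696, P* = 84.5891.
The subsidy lowers effective supply by 49.3: P = 0.045Q − 6.6.
New quantity: 149.75 − 0.07Q = 0.045Q − 6.6 → Q' = 1359.5652.
Overproduction ΔQ = 1359.5652 − 930.8696 = 428.6956; wedge = subsidy = 49.3.
Welfare loss = ½ × 428.6956 × 49.3 = $10567.35 thousand.

$10567.35 thousand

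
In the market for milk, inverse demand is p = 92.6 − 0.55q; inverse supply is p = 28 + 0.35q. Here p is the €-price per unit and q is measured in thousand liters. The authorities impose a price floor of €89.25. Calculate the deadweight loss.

€1941.64 thousand

Competitive equilibrium: 92.6 − 0.55q = 28 + 0.35q → q* = 71.77778, p* = 53.12222.
At the floor p = 89.25, quantity demanded = (92.6 − 89.25)/0.55 = 6.09091.
Sellers' marginal cost at q' = 6.09091: 28 + 0.35·6.09091 = 30.13182.
Δq = 71.77778 − 6.09091 = 65.68687; wedge = 89.25 − 30.13182 = 59.11818.
The triangle = ½ × 65.68687 × 59.11818 = €1941.64 thousand.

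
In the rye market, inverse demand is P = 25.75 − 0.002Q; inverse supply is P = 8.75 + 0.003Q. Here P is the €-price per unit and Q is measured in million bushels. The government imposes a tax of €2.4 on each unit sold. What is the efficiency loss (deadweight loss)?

€576 million

Competitive equilibrium: 25.75 − 0.002Q = 8.75 + 0.003Q → Q* = 3400, P* = 18.95.
With the tax, the buyer price exceeds the seller price by 2.4: (25.75 − 0.002Q) − (8.75 + 0.003Q) = 2.4 → Q' = 2920.
ΔQ = 3400 − 2920 = 480; the wedge equals the tax, 2.4.
The triangle = ½ × 480 × 2.4 = €576 million.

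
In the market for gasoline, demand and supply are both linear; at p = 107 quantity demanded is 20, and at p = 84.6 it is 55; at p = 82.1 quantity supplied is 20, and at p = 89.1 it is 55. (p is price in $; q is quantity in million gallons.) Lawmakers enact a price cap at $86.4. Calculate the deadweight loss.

Demand slope = (84.6 − 107)/(55 − 20) = −0.64, so p = 119.8 − 0.64q.
Supply slope = (89.1 − 82.1)/(55 − 20) = 0.2, so p = 78.1 + 0.2q.
Competitive equilibrium: 119.8 − 0.64q = 78.1 + 0.2q → q* = 49.6429, p* = 88.0286.
At the ceiling p = 86.4, quantity supplied = (86.4 − 78.1)/0.2 = 41.5.
Willingness to pay at q' = 41.5: 119.8 − 0.64·41.5 = 93.24.
Δq = 49.6429 − 41.5 = 8.1429; wedge = 93.24 − 86.4 = 6.84.
Welfare loss = ½ × 8.1429 × 6.84 = $27.85 million.

$27.85 million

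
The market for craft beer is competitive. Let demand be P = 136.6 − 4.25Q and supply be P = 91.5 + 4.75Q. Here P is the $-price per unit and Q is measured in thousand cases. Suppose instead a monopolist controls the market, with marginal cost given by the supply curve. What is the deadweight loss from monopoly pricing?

Competitive equilibrium: 136.6 − 4.25Q = 91.5 + 4.75Q → Q* = 5.0111, P* = 115.3028.
Marginal revenue: MR = 136.6 − 8.5Q. Set MR = MC: 136.6 − 8.5Q = 91.5 + 4.75Q → Q_m = 3.4038.
Price P_m = 136.6 − 4.25·3.4038 = 122.1339; MC(Q_m) = 91.5 + 4.75·3.4038 = 107.6681.
Competitive Q* = 5.0111, so ΔQ = 1.6073; wedge = 122.1339 − 107.6681 = 14.4658.
The triangle = ½ × 1.6073 × 14.4658 = $11.63 thousand.

$11.63 thousand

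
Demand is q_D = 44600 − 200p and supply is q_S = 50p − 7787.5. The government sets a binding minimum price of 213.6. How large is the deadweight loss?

8201.25

In inverse form: demand p = 223 − 0.005q, supply p = 155.75 + 0.02q.
Competitive equilibrium: 223 − 0.005q = 155.75 + 0.02q → q* = 2690, p* = 209.55.
At the floor p = 213.6, quantity demanded = (223 − 213.6)/0.005 = 1880.
Sellers' marginal cost at q' = 1880: 155.75 + 0.02·1880 = 193.35.
Δq = 2690 − 1880 = 810; wedge = 213.6 − 193.35 = 20.25.
DWL = ½ × 810 × 20.25 = 8201.25.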